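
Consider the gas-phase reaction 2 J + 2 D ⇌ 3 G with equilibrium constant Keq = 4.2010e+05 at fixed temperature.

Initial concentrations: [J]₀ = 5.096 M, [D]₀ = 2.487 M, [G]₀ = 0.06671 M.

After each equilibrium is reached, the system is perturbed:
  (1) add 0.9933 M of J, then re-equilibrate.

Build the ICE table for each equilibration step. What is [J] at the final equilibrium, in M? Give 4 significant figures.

Q₀ = 1.8483e-06 vs Keq = 4.2010e+05 ⇒ Q<K, forward
Step 1:
                   J          D          G
  I            5.096      2.487    0.06671
  C           -2.483     -2.483      3.724
  E            2.613   0.004357      3.791
  solve Keq expr → x = 1.241; check Q = 4.2010e+05
Then add 0.9933 M of J.
Step 2:
                   J          D          G
  I            3.607   0.004357      3.791
  C        -0.001197  -0.001197   0.001795
  E            3.605    0.00316      3.792
  solve Keq expr → x = 5.9835e-04; check Q = 4.2010e+05

[J]_eq = 3.605 M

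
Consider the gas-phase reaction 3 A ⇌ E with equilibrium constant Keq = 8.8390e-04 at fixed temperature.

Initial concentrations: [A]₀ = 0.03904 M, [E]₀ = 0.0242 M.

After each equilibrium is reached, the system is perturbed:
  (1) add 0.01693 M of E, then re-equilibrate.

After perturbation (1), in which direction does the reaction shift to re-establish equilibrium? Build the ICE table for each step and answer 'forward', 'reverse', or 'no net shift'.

Direction: reverse

Q₀ = 406.7 vs Keq = 8.8390e-04 ⇒ Q>K, reverse
Step 1:
                   A          E
  Initial    0.03904     0.0242
  Change      0.0726    -0.0242
  Equil       0.1116 1.2298e-06
  solve Keq expr → x = -0.0242; check Q = 8.8390e-04
Then add 0.01693 M of E.
Step 2:
                   A          E
  Initial     0.1116    0.01693
  Change     0.05078   -0.01693
  Equil       0.1624 3.7871e-06
  solve Keq expr → x = -0.01693; check Q = 8.8390e-04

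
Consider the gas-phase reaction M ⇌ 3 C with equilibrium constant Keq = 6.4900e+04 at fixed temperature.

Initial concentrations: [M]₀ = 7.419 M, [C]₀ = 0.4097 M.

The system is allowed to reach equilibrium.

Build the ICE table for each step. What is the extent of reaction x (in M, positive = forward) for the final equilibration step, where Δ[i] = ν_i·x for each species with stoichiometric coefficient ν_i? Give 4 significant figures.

Q₀ = 0.009269 vs Keq = 6.4900e+04 ⇒ Q<K, forward
Step 1:
                  M         C
  I           7.419    0.4097
  C          -7.251     21.75
  E          0.1678     22.16
  solve Keq expr → x = 7.251; check Q = 6.4900e+04

x = 7.251 M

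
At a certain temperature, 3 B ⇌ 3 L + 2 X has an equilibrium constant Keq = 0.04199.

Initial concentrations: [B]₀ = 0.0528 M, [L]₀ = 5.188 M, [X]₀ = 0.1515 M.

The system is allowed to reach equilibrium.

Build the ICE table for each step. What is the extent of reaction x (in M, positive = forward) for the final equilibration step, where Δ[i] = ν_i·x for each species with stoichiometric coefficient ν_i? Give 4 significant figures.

x = -0.07441 M

Q₀ = 2.1773e+04 vs Keq = 0.04199 ⇒ Q>K, reverse
Step 1:
                   B          L          X
  init        0.0528      5.188     0.1515
  Δ           0.2232    -0.2232    -0.1488
  eq           0.276      4.965   0.002686
  solve Keq expr → x = -0.07441; check Q = 0.04199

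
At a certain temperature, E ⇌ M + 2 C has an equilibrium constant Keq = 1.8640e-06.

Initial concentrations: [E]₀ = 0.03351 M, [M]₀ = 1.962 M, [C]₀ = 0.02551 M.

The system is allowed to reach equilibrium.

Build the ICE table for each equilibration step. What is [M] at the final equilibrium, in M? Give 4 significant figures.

Q₀ = 0.0381 vs Keq = 1.8640e-06 ⇒ Q>K, reverse
Step 1:
                  E         M         C
  init      0.03351     1.962   0.02551
  Δ         0.01265  -0.01265   -0.0253
  eq        0.04616     1.949 2.1009e-04
  solve Keq expr → x = -0.01265; check Q = 1.8640e-06

[M]_eq = 1.949 M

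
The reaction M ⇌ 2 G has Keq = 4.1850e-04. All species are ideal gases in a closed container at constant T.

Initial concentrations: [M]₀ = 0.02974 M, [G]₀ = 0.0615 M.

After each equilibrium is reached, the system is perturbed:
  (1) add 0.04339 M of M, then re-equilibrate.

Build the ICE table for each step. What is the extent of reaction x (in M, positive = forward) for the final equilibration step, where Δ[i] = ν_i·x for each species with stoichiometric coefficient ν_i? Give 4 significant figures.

x = 7.8090e-04 M

Q₀ = 0.1272 vs Keq = 4.1850e-04 ⇒ Q>K, reverse
Step 1:
                  M         G
  I         0.02974    0.0615
  C         0.02829  -0.05657
  E         0.05803  0.004928
  solve Keq expr → x = -0.02829; check Q = 4.1850e-04
Then add 0.04339 M of M.
Step 2:
                  M         G
  I          0.1014  0.004928
  C       -7.8090e-04  0.001562
  E          0.1006   0.00649
  solve Keq expr → x = 7.8090e-04; check Q = 4.1850e-04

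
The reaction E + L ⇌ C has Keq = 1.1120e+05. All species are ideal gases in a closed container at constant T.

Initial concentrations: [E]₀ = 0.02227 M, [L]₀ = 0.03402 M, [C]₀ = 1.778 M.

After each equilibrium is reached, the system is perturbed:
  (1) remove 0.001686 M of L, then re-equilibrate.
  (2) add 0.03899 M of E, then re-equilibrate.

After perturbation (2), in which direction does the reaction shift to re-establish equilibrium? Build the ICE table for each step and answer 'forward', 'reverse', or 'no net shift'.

Q₀ = 2347 vs Keq = 1.1120e+05 ⇒ Q<K, forward
Step 1:
                    E           L           C
  I           0.02227     0.03402       1.778
  C          -0.02103    -0.02103     0.02103
  E          0.001245     0.01299       1.799
  solve Keq expr → x = 0.02103; check Q = 1.1120e+05
Then remove 0.001686 M of L.
Step 2:
                    E           L           C
  I          0.001245     0.01131       1.799
  C        1.6492e-04  1.6492e-04 -1.6492e-04
  E           0.00141     0.01147       1.799
  solve Keq expr → x = -1.6492e-04; check Q = 1.1120e+05
Then add 0.03899 M of E.
Step 3:
                    E           L           C
  I            0.0404     0.01147       1.799
  C          -0.01092    -0.01092     0.01092
  E           0.02948  5.5211e-04        1.81
  solve Keq expr → x = 0.01092; check Q = 1.1120e+05

Direction: forward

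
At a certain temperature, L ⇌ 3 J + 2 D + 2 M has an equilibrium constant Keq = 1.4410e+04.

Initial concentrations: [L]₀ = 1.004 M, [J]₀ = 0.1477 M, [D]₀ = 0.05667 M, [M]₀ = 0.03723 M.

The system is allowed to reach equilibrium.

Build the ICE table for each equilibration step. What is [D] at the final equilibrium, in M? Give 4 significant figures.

Q₀ = 1.4286e-08 vs Keq = 1.4410e+04 ⇒ Q<K, forward
Step 1:
                  L         J         D         M
  Initial     1.004    0.1477   0.05667   0.03723
  Change    -0.9725     2.918     1.945     1.945
  Equil     0.03147     3.065     2.002     1.982
  solve Keq expr → x = 0.9725; check Q = 1.4410e+04

[D]_eq = 2.002 M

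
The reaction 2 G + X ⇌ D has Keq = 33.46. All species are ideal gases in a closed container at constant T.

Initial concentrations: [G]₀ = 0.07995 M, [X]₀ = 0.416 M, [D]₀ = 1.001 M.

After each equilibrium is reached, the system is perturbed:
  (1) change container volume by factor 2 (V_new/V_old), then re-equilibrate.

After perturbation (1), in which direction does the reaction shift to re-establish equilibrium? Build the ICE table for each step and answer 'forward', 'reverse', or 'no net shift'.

Direction: reverse

Q₀ = 376.4 vs Keq = 33.46 ⇒ Q>K, reverse
Step 1:
                  G         X         D
  Initial   0.07995     0.416     1.001
  Change     0.1563   0.07815  -0.07815
  Equil      0.2363    0.4942    0.9228
  solve Keq expr → x = -0.07815; check Q = 33.46
Then change container volume by factor 2 (V_new/V_old).
Step 2:
                  G         X         D
  Initial    0.1181    0.2471    0.4614
  Change    0.08869   0.04435  -0.04435
  Equil      0.2068    0.2914    0.4171
  solve Keq expr → x = -0.04435; check Q = 33.46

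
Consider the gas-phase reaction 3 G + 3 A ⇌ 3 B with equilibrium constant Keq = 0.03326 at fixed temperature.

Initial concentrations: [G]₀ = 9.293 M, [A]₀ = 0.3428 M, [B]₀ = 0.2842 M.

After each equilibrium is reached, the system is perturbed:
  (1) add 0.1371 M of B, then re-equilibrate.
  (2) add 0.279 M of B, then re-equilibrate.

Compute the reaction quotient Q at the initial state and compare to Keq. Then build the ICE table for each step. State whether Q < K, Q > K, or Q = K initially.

Q₀ = 7.1004e-04 vs Keq = 0.03326 ⇒ Q<K, forward
Step 1:
                    G           A           B
  init          9.293      0.3428      0.2842
  Δ           -0.1832     -0.1832      0.1832
  eq             9.11      0.1596      0.4674
  solve Keq expr → x = 0.06108; check Q = 0.03326
Then add 0.1371 M of B.
Step 2:
                    G           A           B
  init           9.11      0.1596      0.6045
  Δ           0.03434     0.03434    -0.03434
  eq            9.144      0.1939      0.5702
  solve Keq expr → x = -0.01145; check Q = 0.03326
Then add 0.279 M of B.
Step 3:
                    G           A           B
  init          9.144      0.1939      0.8492
  Δ           0.06931     0.06931    -0.06931
  eq            9.213      0.2632      0.7799
  solve Keq expr → x = -0.0231; check Q = 0.03326

Q₀ = 7.1004e-04; Q < K (proceeds forward)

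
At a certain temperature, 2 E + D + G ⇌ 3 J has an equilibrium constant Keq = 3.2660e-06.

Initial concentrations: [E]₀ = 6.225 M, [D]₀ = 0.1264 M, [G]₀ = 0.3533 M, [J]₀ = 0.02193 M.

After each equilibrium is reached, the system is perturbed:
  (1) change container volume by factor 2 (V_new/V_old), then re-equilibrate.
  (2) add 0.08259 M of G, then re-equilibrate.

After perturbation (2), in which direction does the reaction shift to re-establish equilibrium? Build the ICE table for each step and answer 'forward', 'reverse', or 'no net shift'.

Direction: forward

Q₀ = 6.0946e-06 vs Keq = 3.2660e-06 ⇒ Q>K, reverse
Step 1:
                  E         D         G         J
  init        6.225    0.1264    0.3533   0.02193
  Δ        0.002685  0.001342  0.001342 -0.004027
  eq          6.228    0.1277    0.3546    0.0179
  solve Keq expr → x = -0.001342; check Q = 3.2660e-06
Then change container volume by factor 2 (V_new/V_old).
Step 2:
                  E         D         G         J
  init        3.114   0.06387    0.1773  0.008952
  Δ         0.00121 6.0481e-04 6.0481e-04 -0.001814
  eq          3.115   0.06448    0.1779  0.007137
  solve Keq expr → x = -6.0481e-04; check Q = 3.2660e-06
Then add 0.08259 M of G.
Step 3:
                  E         D         G         J
  init        3.115   0.06448    0.2605  0.007137
  Δ       -6.3309e-04 -3.1655e-04 -3.1655e-04 9.4964e-04
  eq          3.114   0.06416    0.2602  0.008087
  solve Keq expr → x = 3.1655e-04; check Q = 3.2660e-06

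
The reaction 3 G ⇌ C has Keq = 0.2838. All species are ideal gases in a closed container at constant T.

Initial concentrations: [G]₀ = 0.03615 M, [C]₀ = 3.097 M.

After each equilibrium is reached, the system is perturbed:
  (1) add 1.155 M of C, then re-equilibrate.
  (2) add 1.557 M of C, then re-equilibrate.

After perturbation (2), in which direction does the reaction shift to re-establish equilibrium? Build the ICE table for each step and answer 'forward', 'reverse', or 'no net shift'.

Direction: reverse

Q₀ = 6.5557e+04 vs Keq = 0.2838 ⇒ Q>K, reverse
Step 1:
                    G           C
  Initial     0.03615       3.097
  Change        2.009     -0.6696
  Equil         2.045       2.427
  solve Keq expr → x = -0.6696; check Q = 0.2838
Then add 1.155 M of C.
Step 2:
                    G           C
  Initial       2.045       3.582
  Change       0.2641    -0.08803
  Equil         2.309       3.494
  solve Keq expr → x = -0.08803; check Q = 0.2838
Then add 1.557 M of C.
Step 3:
                    G           C
  Initial       2.309       5.051
  Change       0.2853     -0.0951
  Equil         2.594       4.956
  solve Keq expr → x = -0.0951; check Q = 0.2838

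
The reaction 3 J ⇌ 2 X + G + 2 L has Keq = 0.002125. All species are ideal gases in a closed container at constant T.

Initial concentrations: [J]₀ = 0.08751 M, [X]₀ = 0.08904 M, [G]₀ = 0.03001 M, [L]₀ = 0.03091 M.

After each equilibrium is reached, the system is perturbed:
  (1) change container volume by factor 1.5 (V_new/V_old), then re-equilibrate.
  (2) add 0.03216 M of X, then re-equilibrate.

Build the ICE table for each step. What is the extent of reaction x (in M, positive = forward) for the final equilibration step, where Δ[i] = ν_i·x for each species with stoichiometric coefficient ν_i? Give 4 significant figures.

x = -0.001779 M

Q₀ = 3.3920e-04 vs Keq = 0.002125 ⇒ Q<K, forward
Step 1:
                    J           X           G           L
  init        0.08751     0.08904     0.03001     0.03091
  Δ          -0.01855     0.01236    0.006182     0.01236
  eq          0.06896      0.1014     0.03619     0.04327
  solve Keq expr → x = 0.006182; check Q = 0.002125
Then change container volume by factor 1.5 (V_new/V_old).
Step 2:
                    J           X           G           L
  init        0.04598      0.0676     0.02413     0.02885
  Δ         -0.005572    0.003715    0.001857    0.003715
  eq           0.0404     0.07132     0.02599     0.03256
  solve Keq expr → x = 0.001857; check Q = 0.002125
Then add 0.03216 M of X.
Step 3:
                    J           X           G           L
  init         0.0404      0.1035     0.02599     0.03256
  Δ          0.005336   -0.003558   -0.001779   -0.003558
  eq          0.04574     0.09992     0.02421     0.02901
  solve Keq expr → x = -0.001779; check Q = 0.002125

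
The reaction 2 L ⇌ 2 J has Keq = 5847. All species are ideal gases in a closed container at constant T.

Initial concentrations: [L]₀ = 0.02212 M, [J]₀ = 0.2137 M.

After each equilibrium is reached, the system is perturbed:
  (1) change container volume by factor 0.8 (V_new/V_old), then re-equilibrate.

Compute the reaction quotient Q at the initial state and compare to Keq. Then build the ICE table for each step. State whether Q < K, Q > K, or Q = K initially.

Q₀ = 93.33 vs Keq = 5847 ⇒ Q<K, forward
Step 1:
                  L         J
  init      0.02212    0.2137
  Δ        -0.01908   0.01908
  eq       0.003044    0.2328
  solve Keq expr → x = 0.009538; check Q = 5847
Then change container volume by factor 0.8 (V_new/V_old).
Step 2:
                  L         J
  init     0.003805     0.291
  Δ               0         0
  eq       0.003805     0.291
  solve Keq expr → x = 0; check Q = 5847

Q₀ = 93.33; Q < K (proceeds forward)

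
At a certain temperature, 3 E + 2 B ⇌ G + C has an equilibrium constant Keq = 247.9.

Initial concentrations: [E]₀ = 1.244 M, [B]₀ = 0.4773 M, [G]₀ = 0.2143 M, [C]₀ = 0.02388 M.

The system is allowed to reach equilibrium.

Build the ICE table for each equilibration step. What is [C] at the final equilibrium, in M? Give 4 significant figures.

[C]_eq = 0.2403 M

Q₀ = 0.01167 vs Keq = 247.9 ⇒ Q<K, forward
Step 1:
                    E           B           G           C
  Initial       1.244      0.4773      0.2143     0.02388
  Change      -0.6492     -0.4328      0.2164      0.2164
  Equil        0.5948     0.04453      0.4307      0.2403
  solve Keq expr → x = 0.2164; check Q = 247.9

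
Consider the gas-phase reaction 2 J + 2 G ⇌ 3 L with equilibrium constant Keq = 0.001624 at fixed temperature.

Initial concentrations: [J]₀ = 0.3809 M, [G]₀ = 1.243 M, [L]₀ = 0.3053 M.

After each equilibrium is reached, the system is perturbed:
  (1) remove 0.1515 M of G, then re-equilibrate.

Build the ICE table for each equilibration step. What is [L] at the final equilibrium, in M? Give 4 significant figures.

[L]_eq = 0.08818 M

Q₀ = 0.1269 vs Keq = 0.001624 ⇒ Q>K, reverse
Step 1:
                  J         G         L
  I          0.3809     1.243    0.3053
  C          0.1405    0.1405   -0.2108
  E          0.5214     1.384   0.09454
  solve Keq expr → x = -0.07025; check Q = 0.001624
Then remove 0.1515 M of G.
Step 2:
                  J         G         L
  I          0.5214     1.232   0.09454
  C        0.004239  0.004239 -0.006359
  E          0.5256     1.236   0.08818
  solve Keq expr → x = -0.00212; check Q = 0.001624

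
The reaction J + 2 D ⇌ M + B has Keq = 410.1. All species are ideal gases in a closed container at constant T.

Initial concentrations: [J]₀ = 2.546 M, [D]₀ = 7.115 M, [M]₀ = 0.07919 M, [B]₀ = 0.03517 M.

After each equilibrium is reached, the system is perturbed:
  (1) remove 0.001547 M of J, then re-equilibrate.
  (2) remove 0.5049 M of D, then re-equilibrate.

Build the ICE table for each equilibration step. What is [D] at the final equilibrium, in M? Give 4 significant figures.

Q₀ = 2.1609e-05 vs Keq = 410.1 ⇒ Q<K, forward
Step 1:
                   J          D          M          B
  I            2.546      7.115    0.07919    0.03517
  C           -2.542     -5.084      2.542      2.542
  E         0.003993      2.031      2.621      2.577
  solve Keq expr → x = 2.542; check Q = 410.1
Then remove 0.001547 M of J.
Step 2:
                   J          D          M          B
  I         0.002446      2.031      2.621      2.577
  C          0.00153   0.003061   -0.00153   -0.00153
  E         0.003977      2.034       2.62      2.576
  solve Keq expr → x = -0.00153; check Q = 410.1
Then remove 0.5049 M of D.
Step 3:
                   J          D          M          B
  I         0.003977      1.529       2.62      2.576
  C         0.002989   0.005978  -0.002989  -0.002989
  E         0.006966      1.535      2.617      2.573
  solve Keq expr → x = -0.002989; check Q = 410.1

[D]_eq = 1.535 M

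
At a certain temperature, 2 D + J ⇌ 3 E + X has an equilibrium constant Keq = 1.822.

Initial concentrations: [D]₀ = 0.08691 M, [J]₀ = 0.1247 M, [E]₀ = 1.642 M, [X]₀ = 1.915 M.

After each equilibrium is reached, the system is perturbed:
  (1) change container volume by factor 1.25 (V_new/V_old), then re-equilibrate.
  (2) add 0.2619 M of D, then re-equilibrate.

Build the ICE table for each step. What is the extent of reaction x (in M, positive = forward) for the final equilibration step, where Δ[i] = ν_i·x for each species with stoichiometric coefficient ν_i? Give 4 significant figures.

Q₀ = 9001 vs Keq = 1.822 ⇒ Q>K, reverse
Step 1:
                   D          J          E          X
  init       0.08691     0.1247      1.642      1.915
  Δ           0.6554     0.3277    -0.9831    -0.3277
  eq          0.7423     0.4524     0.6589      1.587
  solve Keq expr → x = -0.3277; check Q = 1.822
Then change container volume by factor 1.25 (V_new/V_old).
Step 2:
                   D          J          E          X
  init        0.5938     0.3619     0.5272       1.27
  Δ         -0.01647  -0.008235    0.02471   0.008235
  eq          0.5774     0.3537     0.5519      1.278
  solve Keq expr → x = 0.008235; check Q = 1.822
Then add 0.2619 M of D.
Step 3:
                   D          J          E          X
  init        0.8393     0.3537     0.5519      1.278
  Δ         -0.06302   -0.03151    0.09453    0.03151
  eq          0.7762     0.3222     0.6464       1.31
  solve Keq expr → x = 0.03151; check Q = 1.822

x = 0.03151 M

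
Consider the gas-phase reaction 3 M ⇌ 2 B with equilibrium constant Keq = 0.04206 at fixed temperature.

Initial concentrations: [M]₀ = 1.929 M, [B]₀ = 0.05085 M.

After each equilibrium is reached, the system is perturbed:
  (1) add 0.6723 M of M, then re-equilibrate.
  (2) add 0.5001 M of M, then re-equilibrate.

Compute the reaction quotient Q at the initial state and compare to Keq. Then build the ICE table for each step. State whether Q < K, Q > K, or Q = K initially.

Q₀ = 3.6023e-04; Q < K (proceeds forward)

Q₀ = 3.6023e-04 vs Keq = 0.04206 ⇒ Q<K, forward
Step 1:
                  M         B
  init        1.929   0.05085
  Δ         -0.4673    0.3116
  eq          1.462    0.3624
  solve Keq expr → x = 0.1558; check Q = 0.04206
Then add 0.6723 M of M.
Step 2:
                  M         B
  init        2.134    0.3624
  Δ         -0.2511    0.1674
  eq          1.883    0.5298
  solve Keq expr → x = 0.08371; check Q = 0.04206
Then add 0.5001 M of M.
Step 3:
                  M         B
  init        2.383    0.5298
  Δ         -0.1985    0.1323
  eq          2.184    0.6621
  solve Keq expr → x = 0.06615; check Q = 0.04206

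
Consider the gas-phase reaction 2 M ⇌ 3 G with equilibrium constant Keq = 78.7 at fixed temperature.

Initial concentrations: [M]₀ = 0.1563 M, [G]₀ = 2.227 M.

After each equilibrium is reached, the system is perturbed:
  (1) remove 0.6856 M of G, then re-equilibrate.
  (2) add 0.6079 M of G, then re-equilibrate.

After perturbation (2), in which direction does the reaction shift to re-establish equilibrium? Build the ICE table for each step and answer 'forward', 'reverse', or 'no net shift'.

Direction: reverse

Q₀ = 452.1 vs Keq = 78.7 ⇒ Q>K, reverse
Step 1:
                  M         G
  init       0.1563     2.227
  Δ          0.1596   -0.2394
  eq         0.3159     1.988
  solve Keq expr → x = -0.07979; check Q = 78.7
Then remove 0.6856 M of G.
Step 2:
                  M         G
  init       0.3159     1.302
  Δ         -0.1143    0.1714
  eq         0.2016     1.473
  solve Keq expr → x = 0.05713; check Q = 78.7
Then add 0.6079 M of G.
Step 3:
                  M         G
  init       0.2016     2.081
  Δ          0.1007    -0.151
  eq         0.3023      1.93
  solve Keq expr → x = -0.05035; check Q = 78.7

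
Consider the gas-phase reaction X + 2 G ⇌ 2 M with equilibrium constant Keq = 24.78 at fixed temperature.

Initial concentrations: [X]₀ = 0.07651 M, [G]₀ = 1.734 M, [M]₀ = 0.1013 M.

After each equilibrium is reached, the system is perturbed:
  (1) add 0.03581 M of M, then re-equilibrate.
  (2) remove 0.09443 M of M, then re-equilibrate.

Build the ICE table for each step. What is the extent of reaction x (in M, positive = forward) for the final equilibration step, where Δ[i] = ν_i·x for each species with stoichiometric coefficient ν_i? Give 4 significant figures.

Q₀ = 0.04461 vs Keq = 24.78 ⇒ Q<K, forward
Step 1:
                    X           G           M
  Initial     0.07651       1.734      0.1013
  Change     -0.07549      -0.151       0.151
  Equil      0.001025       1.583      0.2523
  solve Keq expr → x = 0.07549; check Q = 24.78
Then add 0.03581 M of M.
Step 2:
                    X           G           M
  Initial    0.001025       1.583      0.2881
  Change   3.0493e-04  6.0985e-04 -6.0985e-04
  Equil       0.00133       1.584      0.2875
  solve Keq expr → x = -3.0493e-04; check Q = 24.78
Then remove 0.09443 M of M.
Step 3:
                    X           G           M
  Initial     0.00133       1.584       0.193
  Change  -7.2004e-04    -0.00144     0.00144
  Equil    6.0972e-04       1.582      0.1945
  solve Keq expr → x = 7.2004e-04; check Q = 24.78

x = 7.2004e-04 M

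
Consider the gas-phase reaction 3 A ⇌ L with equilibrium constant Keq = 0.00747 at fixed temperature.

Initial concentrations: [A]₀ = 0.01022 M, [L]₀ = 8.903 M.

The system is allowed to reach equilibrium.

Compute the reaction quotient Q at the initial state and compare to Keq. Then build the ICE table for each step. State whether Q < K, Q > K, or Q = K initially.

Q₀ = 8.3403e+06; Q > K (proceeds reverse)

Q₀ = 8.3403e+06 vs Keq = 0.00747 ⇒ Q>K, reverse
Step 1:
                   A          L
  I          0.01022      8.903
  C              9.2     -3.067
  E             9.21      5.836
  solve Keq expr → x = -3.067; check Q = 0.00747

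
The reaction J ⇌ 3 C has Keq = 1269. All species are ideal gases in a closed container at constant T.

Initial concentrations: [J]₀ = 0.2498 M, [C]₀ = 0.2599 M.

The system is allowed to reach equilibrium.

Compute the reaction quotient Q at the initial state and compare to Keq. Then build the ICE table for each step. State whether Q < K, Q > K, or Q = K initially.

Q₀ = 0.07028 vs Keq = 1269 ⇒ Q<K, forward
Step 1:
                  J         C
  I          0.2498    0.2599
  C          -0.249     0.747
  E       8.0442e-04     1.007
  solve Keq expr → x = 0.249; check Q = 1269

Q₀ = 0.07028; Q < K (proceeds forward)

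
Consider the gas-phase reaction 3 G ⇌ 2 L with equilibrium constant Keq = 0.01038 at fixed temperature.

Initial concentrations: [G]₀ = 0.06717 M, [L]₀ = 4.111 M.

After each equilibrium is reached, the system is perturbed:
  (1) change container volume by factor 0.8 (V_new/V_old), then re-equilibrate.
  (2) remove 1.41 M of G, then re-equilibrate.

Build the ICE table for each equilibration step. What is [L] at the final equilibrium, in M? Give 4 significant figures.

[L]_eq = 1.066 M

Q₀ = 5.5766e+04 vs Keq = 0.01038 ⇒ Q>K, reverse
Step 1:
                  G         L
  Initial   0.06717     4.111
  Change      4.617    -3.078
  Equil       4.684     1.033
  solve Keq expr → x = -1.539; check Q = 0.01038
Then change container volume by factor 0.8 (V_new/V_old).
Step 2:
                  G         L
  Initial     5.855     1.291
  Change    -0.1474   0.09825
  Equil       5.708     1.389
  solve Keq expr → x = 0.04912; check Q = 0.01038
Then remove 1.41 M of G.
Step 3:
                  G         L
  Initial     4.298     1.389
  Change     0.4853   -0.3235
  Equil       4.783     1.066
  solve Keq expr → x = -0.1618; check Q = 0.01038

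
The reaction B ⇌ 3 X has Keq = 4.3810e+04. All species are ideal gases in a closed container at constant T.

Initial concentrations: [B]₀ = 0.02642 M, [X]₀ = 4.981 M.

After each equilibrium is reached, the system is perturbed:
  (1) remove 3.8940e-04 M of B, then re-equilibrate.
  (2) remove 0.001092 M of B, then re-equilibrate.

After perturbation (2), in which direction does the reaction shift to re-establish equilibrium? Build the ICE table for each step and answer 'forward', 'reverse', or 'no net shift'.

Q₀ = 4678 vs Keq = 4.3810e+04 ⇒ Q<K, forward
Step 1:
                    B           X
  init        0.02642       4.981
  Δ          -0.02348     0.07043
  eq         0.002942       5.051
  solve Keq expr → x = 0.02348; check Q = 4.3810e+04
Then remove 3.8940e-04 M of B.
Step 2:
                    B           X
  init       0.002553       5.051
  Δ        3.8737e-04   -0.001162
  eq          0.00294        5.05
  solve Keq expr → x = -3.8737e-04; check Q = 4.3810e+04
Then remove 0.001092 M of B.
Step 3:
                    B           X
  init       0.001848        5.05
  Δ          0.001086   -0.003259
  eq         0.002934       5.047
  solve Keq expr → x = -0.001086; check Q = 4.3810e+04

Direction: reverse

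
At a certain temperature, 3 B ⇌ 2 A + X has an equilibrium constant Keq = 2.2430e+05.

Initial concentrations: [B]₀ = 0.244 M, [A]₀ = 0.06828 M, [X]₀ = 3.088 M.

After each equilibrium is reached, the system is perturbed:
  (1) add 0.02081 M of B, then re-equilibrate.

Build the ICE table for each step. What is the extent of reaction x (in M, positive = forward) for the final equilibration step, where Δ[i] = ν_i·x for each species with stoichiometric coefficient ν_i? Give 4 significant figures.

x = 0.006815 M

Q₀ = 0.991 vs Keq = 2.2430e+05 ⇒ Q<K, forward
Step 1:
                  B         A         X
  init        0.244   0.06828     3.088
  Δ         -0.2351    0.1567   0.07835
  eq        0.00894     0.225     3.166
  solve Keq expr → x = 0.07835; check Q = 2.2430e+05
Then add 0.02081 M of B.
Step 2:
                  B         A         X
  init      0.02975     0.225     3.166
  Δ        -0.02045   0.01363  0.006815
  eq       0.009304    0.2386     3.173
  solve Keq expr → x = 0.006815; check Q = 2.2430e+05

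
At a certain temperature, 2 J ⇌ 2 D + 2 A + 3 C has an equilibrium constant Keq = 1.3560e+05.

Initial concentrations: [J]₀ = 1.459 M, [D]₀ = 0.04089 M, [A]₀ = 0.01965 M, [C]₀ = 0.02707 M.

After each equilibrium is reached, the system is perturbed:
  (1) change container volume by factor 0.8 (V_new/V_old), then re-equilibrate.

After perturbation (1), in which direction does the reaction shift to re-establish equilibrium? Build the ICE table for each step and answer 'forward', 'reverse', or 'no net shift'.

Q₀ = 6.0161e-12 vs Keq = 1.3560e+05 ⇒ Q<K, forward
Step 1:
                  J         D         A         C
  I           1.459   0.04089   0.01965   0.02707
  C           -1.44      1.44      1.44      2.16
  E         0.01899     1.481      1.46     2.187
  solve Keq expr → x = 0.72; check Q = 1.3560e+05
Then change container volume by factor 0.8 (V_new/V_old).
Step 2:
                  J         D         A         C
  I         0.02373     1.851     1.825     2.734
  C         0.01644  -0.01644  -0.01644  -0.02466
  E         0.04017     1.835     1.808     2.709
  solve Keq expr → x = -0.008219; check Q = 1.3560e+05

Direction: reverse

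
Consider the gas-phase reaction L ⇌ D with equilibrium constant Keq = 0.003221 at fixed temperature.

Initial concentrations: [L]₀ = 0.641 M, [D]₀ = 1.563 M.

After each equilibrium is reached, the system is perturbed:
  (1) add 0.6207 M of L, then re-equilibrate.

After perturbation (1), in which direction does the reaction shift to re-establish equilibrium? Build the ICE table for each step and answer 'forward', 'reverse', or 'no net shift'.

Q₀ = 2.438 vs Keq = 0.003221 ⇒ Q>K, reverse
Step 1:
                  L         D
  init        0.641     1.563
  Δ           1.556    -1.556
  eq          2.197  0.007076
  solve Keq expr → x = -1.556; check Q = 0.003221
Then add 0.6207 M of L.
Step 2:
                  L         D
  init        2.818  0.007076
  Δ       -0.001993  0.001993
  eq          2.816  0.009069
  solve Keq expr → x = 0.001993; check Q = 0.003221

Direction: forward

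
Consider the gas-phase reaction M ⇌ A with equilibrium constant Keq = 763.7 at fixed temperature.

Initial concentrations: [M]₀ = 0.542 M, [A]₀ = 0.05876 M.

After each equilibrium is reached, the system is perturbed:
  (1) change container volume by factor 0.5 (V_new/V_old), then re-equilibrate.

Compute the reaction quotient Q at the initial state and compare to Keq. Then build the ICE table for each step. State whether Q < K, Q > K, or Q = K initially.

Q₀ = 0.1084 vs Keq = 763.7 ⇒ Q<K, forward
Step 1:
                  M         A
  init        0.542   0.05876
  Δ         -0.5412    0.5412
  eq      7.8562e-04       0.6
  solve Keq expr → x = 0.5412; check Q = 763.7
Then change container volume by factor 0.5 (V_new/V_old).
Step 2:
                  M         A
  init     0.001571       1.2
  Δ               0         0
  eq       0.001571       1.2
  solve Keq expr → x = 0; check Q = 763.7

Q₀ = 0.1084; Q < K (proceeds forward)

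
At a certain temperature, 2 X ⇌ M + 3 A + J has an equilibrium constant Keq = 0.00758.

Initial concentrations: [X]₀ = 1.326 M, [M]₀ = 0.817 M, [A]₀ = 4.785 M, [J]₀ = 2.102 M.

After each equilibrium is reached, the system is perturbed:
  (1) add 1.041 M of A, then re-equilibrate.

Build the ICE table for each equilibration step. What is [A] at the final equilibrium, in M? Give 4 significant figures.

[A]_eq = 3.379 M

Q₀ = 107 vs Keq = 0.00758 ⇒ Q>K, reverse
Step 1:
                  X         M         A         J
  I           1.326     0.817     4.785     2.102
  C           1.626    -0.813    -2.439    -0.813
  E           2.952   0.00397     2.346     1.289
  solve Keq expr → x = -0.813; check Q = 0.00758
Then add 1.041 M of A.
Step 2:
                  X         M         A         J
  I           2.952   0.00397     3.387     1.289
  C        0.005268 -0.002634 -0.007901 -0.002634
  E           2.957  0.001336     3.379     1.286
  solve Keq expr → x = -0.002634; check Q = 0.00758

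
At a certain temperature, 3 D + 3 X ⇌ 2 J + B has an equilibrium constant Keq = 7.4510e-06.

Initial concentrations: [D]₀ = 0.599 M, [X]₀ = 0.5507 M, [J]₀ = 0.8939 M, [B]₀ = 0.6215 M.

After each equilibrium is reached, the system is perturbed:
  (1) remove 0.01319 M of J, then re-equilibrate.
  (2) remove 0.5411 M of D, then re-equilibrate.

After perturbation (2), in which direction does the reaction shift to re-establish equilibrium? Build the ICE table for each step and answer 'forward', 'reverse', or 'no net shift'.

Direction: reverse

Q₀ = 13.84 vs Keq = 7.4510e-06 ⇒ Q>K, reverse
Step 1:
                  D         X         J         B
  I           0.599    0.5507    0.8939    0.6215
  C           1.281     1.281   -0.8543   -0.4272
  E            1.88     1.832    0.0396    0.1943
  solve Keq expr → x = -0.4272; check Q = 7.4510e-06
Then remove 0.01319 M of J.
Step 2:
                  D         X         J         B
  I            1.88     1.832   0.02641    0.1943
  C         -0.0173   -0.0173   0.01153  0.005767
  E           1.863     1.815   0.03794    0.2001
  solve Keq expr → x = 0.005767; check Q = 7.4510e-06
Then remove 0.5411 M of D.
Step 3:
                  D         X         J         B
  I           1.322     1.815   0.03794    0.2001
  C         0.02085   0.02085   -0.0139 -0.006951
  E           1.343     1.836   0.02404    0.1932
  solve Keq expr → x = -0.006951; check Q = 7.4510e-06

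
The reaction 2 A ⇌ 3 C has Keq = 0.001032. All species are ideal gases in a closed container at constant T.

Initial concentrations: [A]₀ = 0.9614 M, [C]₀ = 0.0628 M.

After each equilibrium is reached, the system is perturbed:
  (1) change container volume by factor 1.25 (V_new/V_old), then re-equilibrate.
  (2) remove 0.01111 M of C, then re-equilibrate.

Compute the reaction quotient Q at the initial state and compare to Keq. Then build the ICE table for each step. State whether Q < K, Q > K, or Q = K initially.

Q₀ = 2.6796e-04; Q < K (proceeds forward)

Q₀ = 2.6796e-04 vs Keq = 0.001032 ⇒ Q<K, forward
Step 1:
                   A          C
  init        0.9614     0.0628
  Δ         -0.02272    0.03408
  eq          0.9387    0.09688
  solve Keq expr → x = 0.01136; check Q = 0.001032
Then change container volume by factor 1.25 (V_new/V_old).
Step 2:
                   A          C
  init        0.7509     0.0775
  Δ        -0.003802   0.005703
  eq          0.7471    0.08321
  solve Keq expr → x = 0.001901; check Q = 0.001032
Then remove 0.01111 M of C.
Step 3:
                   A          C
  init        0.7471     0.0721
  Δ        -0.007057    0.01059
  eq          0.7401    0.08268
  solve Keq expr → x = 0.003528; check Q = 0.001032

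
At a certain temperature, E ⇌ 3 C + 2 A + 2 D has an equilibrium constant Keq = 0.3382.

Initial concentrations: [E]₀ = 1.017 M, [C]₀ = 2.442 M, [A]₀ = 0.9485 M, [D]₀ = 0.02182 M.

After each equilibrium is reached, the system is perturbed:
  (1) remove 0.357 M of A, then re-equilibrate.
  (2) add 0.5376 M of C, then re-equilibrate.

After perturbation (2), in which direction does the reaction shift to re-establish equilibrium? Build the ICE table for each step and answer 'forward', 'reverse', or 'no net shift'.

Direction: reverse

Q₀ = 0.006133 vs Keq = 0.3382 ⇒ Q<K, forward
Step 1:
                   E          C          A          D
  Initial      1.017      2.442     0.9485    0.02182
  Change     -0.0535     0.1605      0.107      0.107
  Equil       0.9635      2.602      1.055     0.1288
  solve Keq expr → x = 0.0535; check Q = 0.3382
Then remove 0.357 M of A.
Step 2:
                   E          C          A          D
  Initial     0.9635      2.602     0.6985     0.1288
  Change    -0.02253     0.0676    0.04507    0.04507
  Equil        0.941       2.67     0.7436     0.1739
  solve Keq expr → x = 0.02253; check Q = 0.3382
Then add 0.5376 M of C.
Step 3:
                   E          C          A          D
  Initial      0.941      3.208     0.7436     0.1739
  Change     0.01583   -0.04748   -0.03165   -0.03165
  Equil       0.9568       3.16     0.7119     0.1422
  solve Keq expr → x = -0.01583; check Q = 0.3382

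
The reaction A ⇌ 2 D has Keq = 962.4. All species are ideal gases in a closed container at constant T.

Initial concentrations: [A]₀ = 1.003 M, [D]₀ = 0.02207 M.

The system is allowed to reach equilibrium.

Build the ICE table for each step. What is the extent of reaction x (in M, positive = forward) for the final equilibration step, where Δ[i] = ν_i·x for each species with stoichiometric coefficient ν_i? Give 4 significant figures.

x = 0.9988 M

Q₀ = 4.8563e-04 vs Keq = 962.4 ⇒ Q<K, forward
Step 1:
                  A         D
  Initial     1.003   0.02207
  Change    -0.9988     1.998
  Equil    0.004238      2.02
  solve Keq expr → x = 0.9988; check Q = 962.4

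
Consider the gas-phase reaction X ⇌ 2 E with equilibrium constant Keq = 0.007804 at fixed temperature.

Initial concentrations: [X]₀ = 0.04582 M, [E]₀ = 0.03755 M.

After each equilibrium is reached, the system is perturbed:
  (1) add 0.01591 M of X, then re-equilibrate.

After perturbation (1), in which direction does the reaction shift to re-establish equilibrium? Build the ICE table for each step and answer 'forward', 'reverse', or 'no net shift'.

Direction: forward

Q₀ = 0.03077 vs Keq = 0.007804 ⇒ Q>K, reverse
Step 1:
                   X          E
  I          0.04582    0.03755
  C         0.008482   -0.01696
  E           0.0543    0.02059
  solve Keq expr → x = -0.008482; check Q = 0.007804
Then add 0.01591 M of X.
Step 2:
                   X          E
  I          0.07021    0.02059
  C        -0.001302   0.002604
  E          0.06891    0.02319
  solve Keq expr → x = 0.001302; check Q = 0.007804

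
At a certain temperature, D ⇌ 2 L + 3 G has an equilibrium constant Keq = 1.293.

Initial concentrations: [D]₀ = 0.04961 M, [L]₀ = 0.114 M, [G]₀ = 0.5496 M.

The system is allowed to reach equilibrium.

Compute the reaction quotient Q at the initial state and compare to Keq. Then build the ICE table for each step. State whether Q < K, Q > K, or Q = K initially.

Q₀ = 0.04349; Q < K (proceeds forward)

Q₀ = 0.04349 vs Keq = 1.293 ⇒ Q<K, forward
Step 1:
                  D         L         G
  I         0.04961     0.114    0.5496
  C        -0.04067   0.08134     0.122
  E         0.00894    0.1953    0.6716
  solve Keq expr → x = 0.04067; check Q = 1.293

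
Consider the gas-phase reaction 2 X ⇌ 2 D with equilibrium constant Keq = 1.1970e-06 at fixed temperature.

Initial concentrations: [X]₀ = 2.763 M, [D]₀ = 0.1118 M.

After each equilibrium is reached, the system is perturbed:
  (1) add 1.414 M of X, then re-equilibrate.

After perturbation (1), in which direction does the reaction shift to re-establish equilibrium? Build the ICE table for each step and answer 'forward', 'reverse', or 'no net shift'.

Direction: forward

Q₀ = 0.001637 vs Keq = 1.1970e-06 ⇒ Q>K, reverse
Step 1:
                    X           D
  Initial       2.763      0.1118
  Change       0.1087     -0.1087
  Equil         2.872    0.003142
  solve Keq expr → x = -0.05433; check Q = 1.1970e-06
Then add 1.414 M of X.
Step 2:
                    X           D
  Initial       4.286    0.003142
  Change    -0.001545    0.001545
  Equil         4.284    0.004687
  solve Keq expr → x = 7.7267e-04; check Q = 1.1970e-06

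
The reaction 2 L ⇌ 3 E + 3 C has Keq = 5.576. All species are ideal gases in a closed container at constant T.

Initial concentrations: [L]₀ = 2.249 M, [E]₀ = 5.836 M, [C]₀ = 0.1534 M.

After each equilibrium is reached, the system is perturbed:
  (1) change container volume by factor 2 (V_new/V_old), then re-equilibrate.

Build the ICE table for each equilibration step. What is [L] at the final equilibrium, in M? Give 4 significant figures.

[L]_eq = 0.8551 M

Q₀ = 0.1419 vs Keq = 5.576 ⇒ Q<K, forward
Step 1:
                   L          E          C
  I            2.249      5.836     0.1534
  C          -0.2073     0.3109     0.3109
  E            2.042      6.147     0.4643
  solve Keq expr → x = 0.1036; check Q = 5.576
Then change container volume by factor 2 (V_new/V_old).
Step 2:
                   L          E          C
  I            1.021      3.073     0.2321
  C          -0.1658     0.2487     0.2487
  E           0.8551      3.322     0.4809
  solve Keq expr → x = 0.08291; check Q = 5.576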